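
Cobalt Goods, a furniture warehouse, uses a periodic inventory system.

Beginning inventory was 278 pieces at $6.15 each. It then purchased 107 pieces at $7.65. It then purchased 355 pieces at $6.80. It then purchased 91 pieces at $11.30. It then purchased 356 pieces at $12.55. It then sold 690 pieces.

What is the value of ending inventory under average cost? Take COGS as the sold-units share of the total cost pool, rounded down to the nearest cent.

Ending inventory = $4,370.57

Sale 1, sell 690: 690/1187 × $10,438.35 → $6,067.78
Ending inventory (cost pool remaining) = $4,370.57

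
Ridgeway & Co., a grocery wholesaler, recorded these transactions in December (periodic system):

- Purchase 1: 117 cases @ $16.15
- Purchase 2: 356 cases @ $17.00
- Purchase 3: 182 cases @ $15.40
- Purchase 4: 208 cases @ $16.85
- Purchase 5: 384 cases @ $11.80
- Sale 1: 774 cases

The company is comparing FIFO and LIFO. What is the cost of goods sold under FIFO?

COGS = $12,749.50

FIFO COGS: 117 @ $16.15 + 356 @ $17.00 + 182 @ $15.40 + 119 @ $16.85 = $12,749.50
LIFO COGS: 384 @ $11.80 + 208 @ $16.85 + 182 @ $15.40 = $10,838.80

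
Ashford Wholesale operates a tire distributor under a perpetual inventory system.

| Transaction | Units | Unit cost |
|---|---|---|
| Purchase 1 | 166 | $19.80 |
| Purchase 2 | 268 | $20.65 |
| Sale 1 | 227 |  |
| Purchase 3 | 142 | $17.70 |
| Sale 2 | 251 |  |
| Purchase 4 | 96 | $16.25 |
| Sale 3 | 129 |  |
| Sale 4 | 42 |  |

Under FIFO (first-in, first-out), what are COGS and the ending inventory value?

COGS = $12,520.65; ending inventory = $373.75

Sale 1 (227) [FIFO — oldest first]: 166 @ $19.80 + 61 @ $20.65 = $4,546.45
Sale 2 (251) [FIFO — oldest first]: 207 @ $20.65 + 44 @ $17.70 = $5,053.35
Sale 3 (129) [FIFO — oldest first]: 98 @ $17.70 + 31 @ $16.25 = $2,238.35
Sale 4 (42) [FIFO — oldest first]: 42 @ $16.25 = $682.50
Total COGS = $4,546.45 + $5,053.35 + $2,238.35 + $682.50 = $12,520.65
Ending inventory: 23 @ $16.25 = $373.75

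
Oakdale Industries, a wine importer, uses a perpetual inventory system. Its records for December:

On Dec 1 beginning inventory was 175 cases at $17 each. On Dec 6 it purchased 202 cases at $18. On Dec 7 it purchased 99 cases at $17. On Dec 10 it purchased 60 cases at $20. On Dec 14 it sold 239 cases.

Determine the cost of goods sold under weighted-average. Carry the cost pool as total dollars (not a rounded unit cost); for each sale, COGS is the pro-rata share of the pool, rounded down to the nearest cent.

COGS = $4,233.33

After Dec 1: 175 on hand, pool $2,975.00 (≈ $17.0000 each)
After Dec 6: 377 on hand, pool $6,611.00 (≈ $17.5358 each)
After Dec 7: 476 on hand, pool $8,294.00 (≈ $17.4244 each)
After Dec 10: 536 on hand, pool $9,494.00 (≈ $17.7127 each)
Dec 14, sell 239: 239/536 × $9,494.00 → $4,233.33
Ending inventory (cost pool remaining) = $5,260.67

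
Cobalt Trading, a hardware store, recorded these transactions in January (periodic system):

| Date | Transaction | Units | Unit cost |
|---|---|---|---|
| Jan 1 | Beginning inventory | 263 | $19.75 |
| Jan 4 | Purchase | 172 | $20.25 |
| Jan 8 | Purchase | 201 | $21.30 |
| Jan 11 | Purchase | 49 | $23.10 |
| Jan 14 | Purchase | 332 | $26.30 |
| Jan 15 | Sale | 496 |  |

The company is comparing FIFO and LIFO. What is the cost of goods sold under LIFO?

FIFO COGS: 263 @ $19.75 + 172 @ $20.25 + 61 @ $21.30 = $9,976.55
LIFO COGS: 332 @ $26.30 + 49 @ $23.10 + 115 @ $21.30 = $12,313.00

COGS = $12,313.00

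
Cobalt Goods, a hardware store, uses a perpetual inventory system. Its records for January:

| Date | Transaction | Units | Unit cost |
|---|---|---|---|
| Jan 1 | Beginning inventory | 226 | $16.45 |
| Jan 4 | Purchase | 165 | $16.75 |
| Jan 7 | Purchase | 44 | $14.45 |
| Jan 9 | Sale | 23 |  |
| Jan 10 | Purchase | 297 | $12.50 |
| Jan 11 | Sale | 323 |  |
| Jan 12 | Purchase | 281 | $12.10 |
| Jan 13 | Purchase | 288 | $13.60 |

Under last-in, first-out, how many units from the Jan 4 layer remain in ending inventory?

160

Jan 9, 23 sold [LIFO — newest first]: 23 @ $14.45 = $332.35
Jan 11, 323 sold [LIFO — newest first]: 297 @ $12.50 + 21 @ $14.45 + 5 @ $16.75 = $4,099.70
Total COGS = $332.35 + $4,099.70 = $4,432.05
Ending inventory: 226 @ $16.45 + 160 @ $16.75 + 281 @ $12.10 + 288 @ $13.60 = $13,714.60
Check: goods available $18,146.65 = COGS $4,432.05 + ending $13,714.60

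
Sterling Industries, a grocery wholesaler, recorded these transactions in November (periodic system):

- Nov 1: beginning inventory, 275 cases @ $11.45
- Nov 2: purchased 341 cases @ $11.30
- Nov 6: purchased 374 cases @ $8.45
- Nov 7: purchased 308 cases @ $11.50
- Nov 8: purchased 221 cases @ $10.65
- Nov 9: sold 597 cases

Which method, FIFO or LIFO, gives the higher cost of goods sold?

FIFO

FIFO COGS: 275 @ $11.45 + 322 @ $11.30 = $6,787.35
LIFO COGS: 221 @ $10.65 + 308 @ $11.50 + 68 @ $8.45 = $6,470.25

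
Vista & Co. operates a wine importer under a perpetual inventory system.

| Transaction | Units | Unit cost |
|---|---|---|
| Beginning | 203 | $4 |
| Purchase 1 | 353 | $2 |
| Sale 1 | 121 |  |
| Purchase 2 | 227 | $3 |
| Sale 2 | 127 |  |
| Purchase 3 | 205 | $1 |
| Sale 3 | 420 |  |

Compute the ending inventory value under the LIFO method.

Ending inventory = $1,046

Sale 1 (121) [LIFO — newest first]: 121 @ $2 = $242
Sale 2 (127) [LIFO — newest first]: 127 @ $3 = $381
Sale 3 (420) [LIFO — newest first]: 205 @ $1 + 100 @ $3 + 115 @ $2 = $735
Total COGS = $242 + $381 + $735 = $1,358
Ending inventory: 203 @ $4 + 117 @ $2 = $1,046
Check: goods available $2,404 = COGS $1,358 + ending $1,046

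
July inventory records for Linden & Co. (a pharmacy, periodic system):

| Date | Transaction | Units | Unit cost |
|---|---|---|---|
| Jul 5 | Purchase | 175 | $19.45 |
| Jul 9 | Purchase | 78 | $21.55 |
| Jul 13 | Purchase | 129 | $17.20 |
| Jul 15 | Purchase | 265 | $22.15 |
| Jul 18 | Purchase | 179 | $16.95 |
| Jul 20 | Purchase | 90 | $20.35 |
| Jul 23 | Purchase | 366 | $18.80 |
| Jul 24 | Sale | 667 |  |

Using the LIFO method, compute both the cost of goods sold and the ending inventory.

COGS = $12,455.15; ending inventory = $12,464.40

Jul 24, 667 sold [LIFO — newest first]: 366 @ $18.80 + 90 @ $20.35 + 179 @ $16.95 + 32 @ $22.15 = $12,455.15
Ending inventory: 175 @ $19.45 + 78 @ $21.55 + 129 @ $17.20 + 233 @ $22.15 = $12,464.40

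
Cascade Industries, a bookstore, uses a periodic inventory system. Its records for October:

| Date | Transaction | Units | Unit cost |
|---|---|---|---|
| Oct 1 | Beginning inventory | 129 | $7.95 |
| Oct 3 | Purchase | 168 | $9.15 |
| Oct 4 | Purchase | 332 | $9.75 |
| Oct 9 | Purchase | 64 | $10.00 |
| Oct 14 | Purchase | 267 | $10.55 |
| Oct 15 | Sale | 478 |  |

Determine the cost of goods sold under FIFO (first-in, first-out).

COGS = $4,327.50

Oct 15, 478 sold [FIFO — oldest first]: 129 @ $7.95 + 168 @ $9.15 + 181 @ $9.75 = $4,327.50
Ending inventory: 151 @ $9.75 + 64 @ $10.00 + 267 @ $10.55 = $4,929.10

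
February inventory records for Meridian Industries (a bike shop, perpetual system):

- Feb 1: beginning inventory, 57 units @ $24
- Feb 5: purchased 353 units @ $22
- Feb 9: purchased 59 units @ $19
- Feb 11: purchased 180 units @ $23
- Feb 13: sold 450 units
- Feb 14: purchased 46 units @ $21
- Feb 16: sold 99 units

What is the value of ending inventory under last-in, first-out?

Feb 13, 450 sold [LIFO — newest first]: 180 @ $23 + 59 @ $19 + 211 @ $22 = $9,903
Feb 16, 99 sold [LIFO — newest first]: 46 @ $21 + 53 @ $22 = $2,132
Total COGS = $9,903 + $2,132 = $12,035
Ending inventory: 57 @ $24 + 89 @ $22 = $3,326

Ending inventory = $3,326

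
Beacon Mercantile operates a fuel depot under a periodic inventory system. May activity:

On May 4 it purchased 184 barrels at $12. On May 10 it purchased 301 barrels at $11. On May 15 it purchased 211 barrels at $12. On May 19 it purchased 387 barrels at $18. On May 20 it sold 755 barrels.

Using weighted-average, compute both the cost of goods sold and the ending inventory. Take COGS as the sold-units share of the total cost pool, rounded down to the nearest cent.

COGS = $10,468.91; ending inventory = $4,548.09

May 20, sell 755: 755/1083 × $15,017.00 → $10,468.91
Ending inventory (cost pool remaining) = $4,548.09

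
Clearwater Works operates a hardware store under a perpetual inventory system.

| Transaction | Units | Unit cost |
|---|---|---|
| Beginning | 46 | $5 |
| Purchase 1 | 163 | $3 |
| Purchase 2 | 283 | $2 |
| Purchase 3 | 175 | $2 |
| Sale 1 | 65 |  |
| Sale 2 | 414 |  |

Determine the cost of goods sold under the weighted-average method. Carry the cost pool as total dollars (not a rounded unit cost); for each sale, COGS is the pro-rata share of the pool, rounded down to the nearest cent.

COGS = $1,174.15

After Beginning: 46 on hand, pool $230.00 (≈ $5.0000 each)
After Purchase 1: 209 on hand, pool $719.00 (≈ $3.4402 each)
After Purchase 2: 492 on hand, pool $1,285.00 (≈ $2.6118 each)
After Purchase 3: 667 on hand, pool $1,635.00 (≈ $2.4513 each)
Sale 1, sell 65: 65/667 × $1,635.00 → $159.33
Sale 2, sell 414: 414/602 × $1,475.67 → $1,014.82
Total COGS = $159.33 + $1,014.82 = $1,174.15
Ending inventory (cost pool remaining) = $460.85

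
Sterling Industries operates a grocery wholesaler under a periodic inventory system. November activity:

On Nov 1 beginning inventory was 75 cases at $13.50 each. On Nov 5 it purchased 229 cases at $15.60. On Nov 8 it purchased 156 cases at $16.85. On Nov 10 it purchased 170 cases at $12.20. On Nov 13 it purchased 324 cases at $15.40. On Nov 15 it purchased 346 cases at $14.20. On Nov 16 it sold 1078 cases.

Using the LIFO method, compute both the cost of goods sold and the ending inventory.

Nov 16, 1078 sold [LIFO — newest first]: 346 @ $14.20 + 324 @ $15.40 + 170 @ $12.20 + 156 @ $16.85 + 82 @ $15.60 = $15,884.60
Ending inventory: 75 @ $13.50 + 147 @ $15.60 = $3,305.70
Check: goods available $19,190.30 = COGS $15,884.60 + ending $3,305.70

COGS = $15,884.60; ending inventory = $3,305.70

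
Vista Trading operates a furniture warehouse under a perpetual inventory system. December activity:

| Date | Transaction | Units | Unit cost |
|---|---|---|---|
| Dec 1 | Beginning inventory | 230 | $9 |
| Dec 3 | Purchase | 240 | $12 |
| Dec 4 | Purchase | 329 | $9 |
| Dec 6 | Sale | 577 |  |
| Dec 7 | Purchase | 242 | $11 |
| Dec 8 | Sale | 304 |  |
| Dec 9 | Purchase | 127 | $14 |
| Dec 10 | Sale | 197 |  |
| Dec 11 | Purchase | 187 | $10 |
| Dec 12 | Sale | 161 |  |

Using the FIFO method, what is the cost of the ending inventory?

Ending inventory = $1,160

Dec 6, 577 sold [FIFO — oldest first]: 230 @ $9 + 240 @ $12 + 107 @ $9 = $5,913
Dec 8, 304 sold [FIFO — oldest first]: 222 @ $9 + 82 @ $11 = $2,900
Dec 10, 197 sold [FIFO — oldest first]: 160 @ $11 + 37 @ $14 = $2,278
Dec 12, 161 sold [FIFO — oldest first]: 90 @ $14 + 71 @ $10 = $1,970
Total COGS = $5,913 + $2,900 + $2,278 + $1,970 = $13,061
Ending inventory: 116 @ $10 = $1,160
Check: goods available $14,221 = COGS $13,061 + ending $1,160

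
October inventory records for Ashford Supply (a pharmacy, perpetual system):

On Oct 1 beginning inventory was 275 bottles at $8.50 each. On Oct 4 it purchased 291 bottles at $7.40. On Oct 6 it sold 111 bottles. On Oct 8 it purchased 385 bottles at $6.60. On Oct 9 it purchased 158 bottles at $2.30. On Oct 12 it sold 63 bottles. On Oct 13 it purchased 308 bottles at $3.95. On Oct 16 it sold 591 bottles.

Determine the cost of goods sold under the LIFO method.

Oct 6, 111 sold [LIFO — newest first]: 111 @ $7.40 = $821.40
Oct 12, 63 sold [LIFO — newest first]: 63 @ $2.30 = $144.90
Oct 16, 591 sold [LIFO — newest first]: 308 @ $3.95 + 95 @ $2.30 + 188 @ $6.60 = $2,675.90
Total COGS = $821.40 + $144.90 + $2,675.90 = $3,642.20
Ending inventory: 275 @ $8.50 + 180 @ $7.40 + 197 @ $6.60 = $4,969.70

COGS = $3,642.20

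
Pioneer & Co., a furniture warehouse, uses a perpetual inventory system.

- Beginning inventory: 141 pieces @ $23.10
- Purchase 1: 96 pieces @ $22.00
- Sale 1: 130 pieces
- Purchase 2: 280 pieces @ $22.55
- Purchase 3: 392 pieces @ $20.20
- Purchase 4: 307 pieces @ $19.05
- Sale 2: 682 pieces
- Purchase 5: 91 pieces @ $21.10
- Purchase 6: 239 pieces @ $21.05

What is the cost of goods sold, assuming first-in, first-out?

COGS = $17,642.10

Sale 1 (130) [FIFO — oldest first]: 130 @ $23.10 = $3,003.00
Sale 2 (682) [FIFO — oldest first]: 11 @ $23.10 + 96 @ $22.00 + 280 @ $22.55 + 295 @ $20.20 = $14,639.10
Total COGS = $3,003.00 + $14,639.10 = $17,642.10
Ending inventory: 97 @ $20.20 + 307 @ $19.05 + 91 @ $21.10 + 239 @ $21.05 = $14,758.80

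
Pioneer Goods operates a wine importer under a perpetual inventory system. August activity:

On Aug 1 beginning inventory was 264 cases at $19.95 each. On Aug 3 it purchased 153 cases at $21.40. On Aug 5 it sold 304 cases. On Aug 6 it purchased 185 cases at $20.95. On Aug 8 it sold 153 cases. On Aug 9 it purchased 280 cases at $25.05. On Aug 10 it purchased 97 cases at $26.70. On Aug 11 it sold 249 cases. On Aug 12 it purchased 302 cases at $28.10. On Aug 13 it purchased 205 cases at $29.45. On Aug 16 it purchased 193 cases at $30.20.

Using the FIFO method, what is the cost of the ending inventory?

Aug 5, 304 sold [FIFO — oldest first]: 264 @ $19.95 + 40 @ $21.40 = $6,122.80
Aug 8, 153 sold [FIFO — oldest first]: 113 @ $21.40 + 40 @ $20.95 = $3,256.20
Aug 11, 249 sold [FIFO — oldest first]: 145 @ $20.95 + 104 @ $25.05 = $5,642.95
Total COGS = $6,122.80 + $3,256.20 + $5,642.95 = $15,021.95
Ending inventory: 176 @ $25.05 + 97 @ $26.70 + 302 @ $28.10 + 205 @ $29.45 + 193 @ $30.20 = $27,350.75

Ending inventory = $27,350.75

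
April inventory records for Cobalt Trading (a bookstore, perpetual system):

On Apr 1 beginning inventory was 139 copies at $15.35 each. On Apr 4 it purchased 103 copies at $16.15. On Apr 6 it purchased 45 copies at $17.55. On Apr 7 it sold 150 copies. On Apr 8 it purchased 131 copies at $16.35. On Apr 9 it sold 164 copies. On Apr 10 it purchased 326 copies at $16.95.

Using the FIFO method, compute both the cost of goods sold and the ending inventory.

COGS = $5,028.30; ending inventory = $7,226.10

Apr 7, 150 sold [FIFO — oldest first]: 139 @ $15.35 + 11 @ $16.15 = $2,311.30
Apr 9, 164 sold [FIFO — oldest first]: 92 @ $16.15 + 45 @ $17.55 + 27 @ $16.35 = $2,717.00
Total COGS = $2,311.30 + $2,717.00 = $5,028.30
Ending inventory: 104 @ $16.35 + 326 @ $16.95 = $7,226.10
Check: goods available $12,254.40 = COGS $5,028.30 + ending $7,226.10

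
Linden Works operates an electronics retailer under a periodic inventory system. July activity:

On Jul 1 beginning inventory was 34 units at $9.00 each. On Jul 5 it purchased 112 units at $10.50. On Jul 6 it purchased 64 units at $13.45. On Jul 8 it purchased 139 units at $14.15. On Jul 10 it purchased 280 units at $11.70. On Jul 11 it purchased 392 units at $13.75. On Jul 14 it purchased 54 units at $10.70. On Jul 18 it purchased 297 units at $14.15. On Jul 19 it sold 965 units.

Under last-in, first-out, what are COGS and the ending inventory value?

Jul 19, 965 sold [LIFO — newest first]: 297 @ $14.15 + 54 @ $10.70 + 392 @ $13.75 + 222 @ $11.70 = $12,767.75
Ending inventory: 34 @ $9.00 + 112 @ $10.50 + 64 @ $13.45 + 139 @ $14.15 + 58 @ $11.70 = $4,988.25

COGS = $12,767.75; ending inventory = $4,988.25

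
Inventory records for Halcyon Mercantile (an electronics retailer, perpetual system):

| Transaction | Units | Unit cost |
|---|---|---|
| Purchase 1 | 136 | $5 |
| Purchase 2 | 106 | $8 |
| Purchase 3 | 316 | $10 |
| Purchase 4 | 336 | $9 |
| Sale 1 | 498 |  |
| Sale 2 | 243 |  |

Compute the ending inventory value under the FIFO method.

Sale 1 (498) [FIFO — oldest first]: 136 @ $5 + 106 @ $8 + 256 @ $10 = $4,088
Sale 2 (243) [FIFO — oldest first]: 60 @ $10 + 183 @ $9 = $2,247
Total COGS = $4,088 + $2,247 = $6,335
Ending inventory: 153 @ $9 = $1,377

Ending inventory = $1,377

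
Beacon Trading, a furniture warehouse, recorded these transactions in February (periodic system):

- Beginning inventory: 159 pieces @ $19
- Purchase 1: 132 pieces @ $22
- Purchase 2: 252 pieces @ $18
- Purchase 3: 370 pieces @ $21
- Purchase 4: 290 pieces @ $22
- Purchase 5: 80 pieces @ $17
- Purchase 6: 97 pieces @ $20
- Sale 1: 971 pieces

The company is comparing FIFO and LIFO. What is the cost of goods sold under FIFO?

FIFO COGS: 159 @ $19 + 132 @ $22 + 252 @ $18 + 370 @ $21 + 58 @ $22 = $19,507
LIFO COGS: 97 @ $20 + 80 @ $17 + 290 @ $22 + 370 @ $21 + 134 @ $18 = $19,862

COGS = $19,507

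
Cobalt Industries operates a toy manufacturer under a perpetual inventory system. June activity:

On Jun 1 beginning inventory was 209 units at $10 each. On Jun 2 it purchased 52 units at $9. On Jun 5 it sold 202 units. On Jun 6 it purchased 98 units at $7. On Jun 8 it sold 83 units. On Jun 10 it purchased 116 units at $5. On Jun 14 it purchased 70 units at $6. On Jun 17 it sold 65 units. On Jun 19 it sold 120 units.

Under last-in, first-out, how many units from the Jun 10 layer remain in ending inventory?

Jun 5, 202 sold [LIFO — newest first]: 52 @ $9 + 150 @ $10 = $1,968
Jun 8, 83 sold [LIFO — newest first]: 83 @ $7 = $581
Jun 17, 65 sold [LIFO — newest first]: 65 @ $6 = $390
Jun 19, 120 sold [LIFO — newest first]: 5 @ $6 + 115 @ $5 = $605
Total COGS = $1,968 + $581 + $390 + $605 = $3,544
Ending inventory: 59 @ $10 + 15 @ $7 + 1 @ $5 = $700

1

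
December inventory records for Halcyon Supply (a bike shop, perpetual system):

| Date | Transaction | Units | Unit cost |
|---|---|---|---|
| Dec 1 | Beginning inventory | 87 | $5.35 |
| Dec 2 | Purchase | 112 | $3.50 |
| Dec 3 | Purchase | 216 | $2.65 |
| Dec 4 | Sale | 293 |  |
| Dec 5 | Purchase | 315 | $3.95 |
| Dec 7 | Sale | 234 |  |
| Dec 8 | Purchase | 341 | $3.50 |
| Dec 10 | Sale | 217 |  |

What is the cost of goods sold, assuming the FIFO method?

COGS = $2,723.10

Dec 4, 293 sold [FIFO — oldest first]: 87 @ $5.35 + 112 @ $3.50 + 94 @ $2.65 = $1,106.55
Dec 7, 234 sold [FIFO — oldest first]: 122 @ $2.65 + 112 @ $3.95 = $765.70
Dec 10, 217 sold [FIFO — oldest first]: 203 @ $3.95 + 14 @ $3.50 = $850.85
Total COGS = $1,106.55 + $765.70 + $850.85 = $2,723.10
Ending inventory: 327 @ $3.50 = $1,144.50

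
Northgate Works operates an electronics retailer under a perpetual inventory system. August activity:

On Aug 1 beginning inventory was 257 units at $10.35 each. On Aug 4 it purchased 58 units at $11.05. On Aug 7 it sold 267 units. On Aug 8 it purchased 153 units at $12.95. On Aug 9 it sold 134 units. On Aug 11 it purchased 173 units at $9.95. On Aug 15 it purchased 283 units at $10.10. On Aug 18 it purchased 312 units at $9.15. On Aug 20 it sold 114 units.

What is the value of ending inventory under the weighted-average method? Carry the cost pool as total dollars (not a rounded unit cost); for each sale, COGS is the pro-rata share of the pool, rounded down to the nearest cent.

After Aug 1: 257 on hand, pool $2,659.95 (≈ $10.3500 each)
After Aug 4: 315 on hand, pool $3,300.85 (≈ $10.4789 each)
Aug 7, sell 267: 267/315 × $3,300.85 → $2,797.86
After Aug 8: 201 on hand, pool $2,484.34 (≈ $12.3599 each)
Aug 9, sell 134: 134/201 × $2,484.34 → $1,656.22
After Aug 11: 240 on hand, pool $2,549.47 (≈ $10.6228 each)
After Aug 15: 523 on hand, pool $5,407.77 (≈ $10.3399 each)
After Aug 18: 835 on hand, pool $8,262.57 (≈ $9.8953 each)
Aug 20, sell 114: 114/835 × $8,262.57 → $1,128.06
Total COGS = $2,797.86 + $1,656.22 + $1,128.06 = $5,582.14
Ending inventory (cost pool remaining) = $7,134.51
Check: goods available $12,716.65 = COGS $5,582.14 + ending $7,134.51

Ending inventory = $7,134.51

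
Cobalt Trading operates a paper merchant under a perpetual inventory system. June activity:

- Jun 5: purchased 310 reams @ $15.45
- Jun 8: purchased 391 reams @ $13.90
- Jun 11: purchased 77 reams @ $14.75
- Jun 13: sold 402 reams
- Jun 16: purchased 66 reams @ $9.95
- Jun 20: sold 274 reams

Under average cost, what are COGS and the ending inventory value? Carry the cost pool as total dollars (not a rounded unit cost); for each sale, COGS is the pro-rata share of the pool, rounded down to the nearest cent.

After Jun 5: 310 on hand, pool $4,789.50 (≈ $15.4500 each)
After Jun 8: 701 on hand, pool $10,224.40 (≈ $14.5854 each)
After Jun 11: 778 on hand, pool $11,360.15 (≈ $14.6017 each)
Jun 13, sell 402: 402/778 × $11,360.15 → $5,869.89
After Jun 16: 442 on hand, pool $6,146.96 (≈ $13.9071 each)
Jun 20, sell 274: 274/442 × $6,146.96 → $3,810.55
Total COGS = $5,869.89 + $3,810.55 = $9,680.44
Ending inventory (cost pool remaining) = $2,336.41
Check: goods available $12,016.85 = COGS $9,680.44 + ending $2,336.41

COGS = $9,680.44; ending inventory = $2,336.41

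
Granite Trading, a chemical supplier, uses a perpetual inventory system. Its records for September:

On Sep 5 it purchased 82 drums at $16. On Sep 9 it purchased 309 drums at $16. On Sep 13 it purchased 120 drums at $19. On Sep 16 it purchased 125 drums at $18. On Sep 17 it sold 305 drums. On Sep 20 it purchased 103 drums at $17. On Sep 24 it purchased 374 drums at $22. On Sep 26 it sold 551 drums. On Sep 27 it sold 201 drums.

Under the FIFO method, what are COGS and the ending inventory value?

Sep 17, 305 sold [FIFO — oldest first]: 82 @ $16 + 223 @ $16 = $4,880
Sep 26, 551 sold [FIFO — oldest first]: 86 @ $16 + 120 @ $19 + 125 @ $18 + 103 @ $17 + 117 @ $22 = $10,231
Sep 27, 201 sold [FIFO — oldest first]: 201 @ $22 = $4,422
Total COGS = $4,880 + $10,231 + $4,422 = $19,533
Ending inventory: 56 @ $22 = $1,232

COGS = $19,533; ending inventory = $1,232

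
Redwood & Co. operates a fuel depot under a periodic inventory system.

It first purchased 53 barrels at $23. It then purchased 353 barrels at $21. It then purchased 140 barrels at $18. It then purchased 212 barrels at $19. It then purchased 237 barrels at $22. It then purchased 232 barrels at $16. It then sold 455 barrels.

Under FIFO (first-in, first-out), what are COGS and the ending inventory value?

Sale 1 (455) [FIFO — oldest first]: 53 @ $23 + 353 @ $21 + 49 @ $18 = $9,514
Ending inventory: 91 @ $18 + 212 @ $19 + 237 @ $22 + 232 @ $16 = $14,592

COGS = $9,514; ending inventory = $14,592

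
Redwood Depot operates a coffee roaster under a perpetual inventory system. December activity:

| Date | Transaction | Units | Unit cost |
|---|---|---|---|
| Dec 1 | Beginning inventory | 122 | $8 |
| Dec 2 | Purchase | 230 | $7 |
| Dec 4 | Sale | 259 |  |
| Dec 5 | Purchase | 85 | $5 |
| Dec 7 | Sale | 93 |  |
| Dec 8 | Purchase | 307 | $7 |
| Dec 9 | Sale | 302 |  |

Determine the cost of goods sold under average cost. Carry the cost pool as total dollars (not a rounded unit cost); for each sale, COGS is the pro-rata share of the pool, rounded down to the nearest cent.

After Dec 1: 122 on hand, pool $976.00 (≈ $8.0000 each)
After Dec 2: 352 on hand, pool $2,586.00 (≈ $7.3466 each)
Dec 4, sell 259: 259/352 × $2,586.00 → $1,902.76
After Dec 5: 178 on hand, pool $1,108.24 (≈ $6.2261 each)
Dec 7, sell 93: 93/178 × $1,108.24 → $579.02
After Dec 8: 392 on hand, pool $2,678.22 (≈ $6.8322 each)
Dec 9, sell 302: 302/392 × $2,678.22 → $2,063.32
Total COGS = $1,902.76 + $579.02 + $2,063.32 = $4,545.10
Ending inventory (cost pool remaining) = $614.90

COGS = $4,545.10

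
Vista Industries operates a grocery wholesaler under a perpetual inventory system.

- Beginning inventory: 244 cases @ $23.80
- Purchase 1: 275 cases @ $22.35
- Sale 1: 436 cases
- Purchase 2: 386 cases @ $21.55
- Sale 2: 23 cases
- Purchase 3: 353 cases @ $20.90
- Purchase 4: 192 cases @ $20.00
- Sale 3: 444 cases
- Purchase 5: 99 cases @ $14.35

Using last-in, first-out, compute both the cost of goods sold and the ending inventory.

Sale 1 (436) [LIFO — newest first]: 275 @ $22.35 + 161 @ $23.80 = $9,978.05
Sale 2 (23) [LIFO — newest first]: 23 @ $21.55 = $495.65
Sale 3 (444) [LIFO — newest first]: 192 @ $20.00 + 252 @ $20.90 = $9,106.80
Total COGS = $9,978.05 + $495.65 + $9,106.80 = $19,580.50
Ending inventory: 83 @ $23.80 + 363 @ $21.55 + 101 @ $20.90 + 99 @ $14.35 = $13,329.60
Check: goods available $32,910.10 = COGS $19,580.50 + ending $13,329.60

COGS = $19,580.50; ending inventory = $13,329.60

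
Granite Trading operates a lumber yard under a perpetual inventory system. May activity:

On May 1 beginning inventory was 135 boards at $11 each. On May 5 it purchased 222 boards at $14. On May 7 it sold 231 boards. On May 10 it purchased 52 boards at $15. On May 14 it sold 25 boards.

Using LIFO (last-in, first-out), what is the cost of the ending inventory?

Ending inventory = $1,791

May 7, 231 sold [LIFO — newest first]: 222 @ $14 + 9 @ $11 = $3,207
May 14, 25 sold [LIFO — newest first]: 25 @ $15 = $375
Total COGS = $3,207 + $375 = $3,582
Ending inventory: 126 @ $11 + 27 @ $15 = $1,791
Check: goods available $5,373 = COGS $3,582 + ending $1,791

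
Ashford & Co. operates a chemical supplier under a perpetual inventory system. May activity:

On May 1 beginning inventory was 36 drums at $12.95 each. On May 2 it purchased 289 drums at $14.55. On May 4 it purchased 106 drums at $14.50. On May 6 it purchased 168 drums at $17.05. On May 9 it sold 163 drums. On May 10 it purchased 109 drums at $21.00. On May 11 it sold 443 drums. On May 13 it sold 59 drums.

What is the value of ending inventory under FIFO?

May 9, 163 sold [FIFO — oldest first]: 36 @ $12.95 + 127 @ $14.55 = $2,314.05
May 11, 443 sold [FIFO — oldest first]: 162 @ $14.55 + 106 @ $14.50 + 168 @ $17.05 + 7 @ $21.00 = $6,905.50
May 13, 59 sold [FIFO — oldest first]: 59 @ $21.00 = $1,239.00
Total COGS = $2,314.05 + $6,905.50 + $1,239.00 = $10,458.55
Ending inventory: 43 @ $21.00 = $903.00

Ending inventory = $903.00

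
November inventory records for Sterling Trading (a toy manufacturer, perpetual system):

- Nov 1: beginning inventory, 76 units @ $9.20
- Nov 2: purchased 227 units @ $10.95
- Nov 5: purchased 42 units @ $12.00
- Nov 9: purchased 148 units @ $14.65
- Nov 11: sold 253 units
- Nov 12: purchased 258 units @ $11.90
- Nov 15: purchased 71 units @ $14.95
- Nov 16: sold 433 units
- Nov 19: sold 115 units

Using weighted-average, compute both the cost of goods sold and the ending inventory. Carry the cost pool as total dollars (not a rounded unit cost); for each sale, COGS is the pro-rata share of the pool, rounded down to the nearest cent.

After Nov 1: 76 on hand, pool $699.20 (≈ $9.2000 each)
After Nov 2: 303 on hand, pool $3,184.85 (≈ $10.5111 each)
After Nov 5: 345 on hand, pool $3,688.85 (≈ $10.6923 each)
After Nov 9: 493 on hand, pool $5,857.05 (≈ $11.8804 each)
Nov 11, sell 253: 253/493 × $5,857.05 → $3,005.74
After Nov 12: 498 on hand, pool $5,921.51 (≈ $11.8906 each)
After Nov 15: 569 on hand, pool $6,982.96 (≈ $12.2723 each)
Nov 16, sell 433: 433/569 × $6,982.96 → $5,313.92
Nov 19, sell 115: 115/136 × $1,669.04 → $1,411.32
Total COGS = $3,005.74 + $5,313.92 + $1,411.32 = $9,730.98
Ending inventory (cost pool remaining) = $257.72

COGS = $9,730.98; ending inventory = $257.72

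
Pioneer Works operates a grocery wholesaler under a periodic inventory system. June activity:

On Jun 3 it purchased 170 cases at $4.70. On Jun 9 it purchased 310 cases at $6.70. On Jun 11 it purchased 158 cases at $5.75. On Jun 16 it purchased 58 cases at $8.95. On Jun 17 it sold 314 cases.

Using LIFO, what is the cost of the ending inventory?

Ending inventory = $2,219.40

Jun 17, 314 sold [LIFO — newest first]: 58 @ $8.95 + 158 @ $5.75 + 98 @ $6.70 = $2,084.20
Ending inventory: 170 @ $4.70 + 212 @ $6.70 = $2,219.40
Check: goods available $4,303.60 = COGS $2,084.20 + ending $2,219.40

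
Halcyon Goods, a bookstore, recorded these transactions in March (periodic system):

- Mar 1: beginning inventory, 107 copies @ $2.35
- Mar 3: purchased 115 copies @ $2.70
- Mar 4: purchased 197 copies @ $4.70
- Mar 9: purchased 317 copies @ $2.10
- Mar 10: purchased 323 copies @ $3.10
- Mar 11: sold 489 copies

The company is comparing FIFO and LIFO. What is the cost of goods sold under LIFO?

FIFO COGS: 107 @ $2.35 + 115 @ $2.70 + 197 @ $4.70 + 70 @ $2.10 = $1,634.85
LIFO COGS: 323 @ $3.10 + 166 @ $2.10 = $1,349.90

COGS = $1,349.90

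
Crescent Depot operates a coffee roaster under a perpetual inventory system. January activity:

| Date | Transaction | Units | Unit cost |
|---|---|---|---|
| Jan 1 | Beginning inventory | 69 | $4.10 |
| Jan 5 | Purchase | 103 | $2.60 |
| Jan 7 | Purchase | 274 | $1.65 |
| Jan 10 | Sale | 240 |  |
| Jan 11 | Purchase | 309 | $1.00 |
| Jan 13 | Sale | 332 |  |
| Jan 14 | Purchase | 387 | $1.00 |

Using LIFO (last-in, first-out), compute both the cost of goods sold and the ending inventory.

Jan 10, 240 sold [LIFO — newest first]: 240 @ $1.65 = $396.00
Jan 13, 332 sold [LIFO — newest first]: 309 @ $1.00 + 23 @ $1.65 = $346.95
Total COGS = $396.00 + $346.95 = $742.95
Ending inventory: 69 @ $4.10 + 103 @ $2.60 + 11 @ $1.65 + 387 @ $1.00 = $955.85

COGS = $742.95; ending inventory = $955.85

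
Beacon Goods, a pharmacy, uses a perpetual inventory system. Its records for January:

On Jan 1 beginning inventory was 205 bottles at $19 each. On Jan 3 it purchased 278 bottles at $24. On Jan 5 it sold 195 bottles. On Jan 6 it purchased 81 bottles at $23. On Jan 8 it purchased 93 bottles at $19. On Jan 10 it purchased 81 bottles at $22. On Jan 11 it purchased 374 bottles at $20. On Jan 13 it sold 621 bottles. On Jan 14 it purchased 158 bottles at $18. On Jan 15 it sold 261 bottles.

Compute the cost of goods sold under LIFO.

Jan 5, 195 sold [LIFO — newest first]: 195 @ $24 = $4,680
Jan 13, 621 sold [LIFO — newest first]: 374 @ $20 + 81 @ $22 + 93 @ $19 + 73 @ $23 = $12,708
Jan 15, 261 sold [LIFO — newest first]: 158 @ $18 + 8 @ $23 + 83 @ $24 + 12 @ $19 = $5,248
Total COGS = $4,680 + $12,708 + $5,248 = $22,636
Ending inventory: 193 @ $19 = $3,667

COGS = $22,636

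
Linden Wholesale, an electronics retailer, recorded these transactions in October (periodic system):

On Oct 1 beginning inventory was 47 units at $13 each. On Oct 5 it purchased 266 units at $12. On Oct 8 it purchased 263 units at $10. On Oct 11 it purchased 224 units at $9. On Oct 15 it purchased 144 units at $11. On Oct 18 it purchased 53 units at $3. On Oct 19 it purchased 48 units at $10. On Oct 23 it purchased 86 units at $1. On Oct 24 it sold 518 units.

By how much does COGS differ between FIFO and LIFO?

$1,861

FIFO COGS: 47 @ $13 + 266 @ $12 + 205 @ $10 = $5,853
LIFO COGS: 86 @ $1 + 48 @ $10 + 53 @ $3 + 144 @ $11 + 187 @ $9 = $3,992
Difference = |$5,853 − $3,992| = $1,861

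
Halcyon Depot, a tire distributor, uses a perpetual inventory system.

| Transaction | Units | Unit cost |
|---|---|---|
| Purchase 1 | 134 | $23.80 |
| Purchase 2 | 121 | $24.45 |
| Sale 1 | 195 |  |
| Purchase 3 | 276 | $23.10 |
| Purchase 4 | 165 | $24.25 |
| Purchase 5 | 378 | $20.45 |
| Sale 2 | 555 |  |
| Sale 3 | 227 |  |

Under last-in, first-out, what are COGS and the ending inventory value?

COGS = $21,971.90; ending inventory = $2,282.70

Sale 1 (195) [LIFO — newest first]: 121 @ $24.45 + 74 @ $23.80 = $4,719.65
Sale 2 (555) [LIFO — newest first]: 378 @ $20.45 + 165 @ $24.25 + 12 @ $23.10 = $12,008.55
Sale 3 (227) [LIFO — newest first]: 227 @ $23.10 = $5,243.70
Total COGS = $4,719.65 + $12,008.55 + $5,243.70 = $21,971.90
Ending inventory: 60 @ $23.80 + 37 @ $23.10 = $2,282.70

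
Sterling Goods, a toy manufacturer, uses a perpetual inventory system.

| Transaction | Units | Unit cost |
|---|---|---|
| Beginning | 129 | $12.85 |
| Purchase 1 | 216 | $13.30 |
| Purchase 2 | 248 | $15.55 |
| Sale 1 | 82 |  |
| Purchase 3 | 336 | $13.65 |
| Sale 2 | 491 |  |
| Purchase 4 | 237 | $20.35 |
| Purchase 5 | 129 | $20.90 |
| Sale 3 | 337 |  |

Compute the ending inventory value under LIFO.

Ending inventory = $5,291.65

Sale 1 (82) [LIFO — newest first]: 82 @ $15.55 = $1,275.10
Sale 2 (491) [LIFO — newest first]: 336 @ $13.65 + 155 @ $15.55 = $6,996.65
Sale 3 (337) [LIFO — newest first]: 129 @ $20.90 + 208 @ $20.35 = $6,928.90
Total COGS = $1,275.10 + $6,996.65 + $6,928.90 = $15,200.65
Ending inventory: 129 @ $12.85 + 216 @ $13.30 + 11 @ $15.55 + 29 @ $20.35 = $5,291.65
Check: goods available $20,492.30 = COGS $15,200.65 + ending $5,291.65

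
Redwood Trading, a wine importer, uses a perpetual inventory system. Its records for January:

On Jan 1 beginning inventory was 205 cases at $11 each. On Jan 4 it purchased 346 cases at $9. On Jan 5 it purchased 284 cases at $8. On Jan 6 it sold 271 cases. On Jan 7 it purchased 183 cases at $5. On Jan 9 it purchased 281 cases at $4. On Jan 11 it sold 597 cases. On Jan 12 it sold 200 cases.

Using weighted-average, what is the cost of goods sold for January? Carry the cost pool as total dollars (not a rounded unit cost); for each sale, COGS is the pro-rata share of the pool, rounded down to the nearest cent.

COGS = $8,062.07

After Jan 1: 205 on hand, pool $2,255.00 (≈ $11.0000 each)
After Jan 4: 551 on hand, pool $5,369.00 (≈ $9.7441 each)
After Jan 5: 835 on hand, pool $7,641.00 (≈ $9.1509 each)
Jan 6, sell 271: 271/835 × $7,641.00 → $2,479.89
After Jan 7: 747 on hand, pool $6,076.11 (≈ $8.1340 each)
After Jan 9: 1028 on hand, pool $7,200.11 (≈ $7.0040 each)
Jan 11, sell 597: 597/1028 × $7,200.11 → $4,181.38
Jan 12, sell 200: 200/431 × $3,018.73 → $1,400.80
Total COGS = $2,479.89 + $4,181.38 + $1,400.80 = $8,062.07
Ending inventory (cost pool remaining) = $1,617.93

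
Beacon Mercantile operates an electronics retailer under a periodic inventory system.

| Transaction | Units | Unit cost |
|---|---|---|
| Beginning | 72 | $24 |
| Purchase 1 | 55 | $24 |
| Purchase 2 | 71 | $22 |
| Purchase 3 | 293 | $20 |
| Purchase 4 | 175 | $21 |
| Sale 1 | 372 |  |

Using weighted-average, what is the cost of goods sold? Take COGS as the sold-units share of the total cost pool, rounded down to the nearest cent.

Sale 1, sell 372: 372/666 × $14,145.00 → $7,900.81
Ending inventory (cost pool remaining) = $6,244.19
Check: goods available $14,145.00 = COGS $7,900.81 + ending $6,244.19

COGS = $7,900.81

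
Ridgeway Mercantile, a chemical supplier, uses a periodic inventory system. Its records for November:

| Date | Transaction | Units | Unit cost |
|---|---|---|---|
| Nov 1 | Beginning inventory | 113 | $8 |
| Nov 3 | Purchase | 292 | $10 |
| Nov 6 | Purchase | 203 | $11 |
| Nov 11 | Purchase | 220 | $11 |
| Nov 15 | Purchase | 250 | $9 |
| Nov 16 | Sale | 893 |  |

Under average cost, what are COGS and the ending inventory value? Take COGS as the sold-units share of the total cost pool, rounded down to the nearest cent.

Nov 16, sell 893: 893/1078 × $10,727.00 → $8,886.09
Ending inventory (cost pool remaining) = $1,840.91

COGS = $8,886.09; ending inventory = $1,840.91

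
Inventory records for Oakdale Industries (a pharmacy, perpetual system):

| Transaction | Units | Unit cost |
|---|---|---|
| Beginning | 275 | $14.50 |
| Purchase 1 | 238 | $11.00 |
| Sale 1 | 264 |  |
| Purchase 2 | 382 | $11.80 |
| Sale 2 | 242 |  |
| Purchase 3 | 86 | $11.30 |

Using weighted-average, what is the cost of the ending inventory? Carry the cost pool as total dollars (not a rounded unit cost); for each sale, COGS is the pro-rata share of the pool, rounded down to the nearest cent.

Ending inventory = $5,727.21

After Beginning: 275 on hand, pool $3,987.50 (≈ $14.5000 each)
After Purchase 1: 513 on hand, pool $6,605.50 (≈ $12.8762 each)
Sale 1, sell 264: 264/513 × $6,605.50 → $3,399.32
After Purchase 2: 631 on hand, pool $7,713.78 (≈ $12.2247 each)
Sale 2, sell 242: 242/631 × $7,713.78 → $2,958.37
After Purchase 3: 475 on hand, pool $5,727.21 (≈ $12.0573 each)
Total COGS = $3,399.32 + $2,958.37 = $6,357.69
Ending inventory (cost pool remaining) = $5,727.21
Check: goods available $12,084.90 = COGS $6,357.69 + ending $5,727.21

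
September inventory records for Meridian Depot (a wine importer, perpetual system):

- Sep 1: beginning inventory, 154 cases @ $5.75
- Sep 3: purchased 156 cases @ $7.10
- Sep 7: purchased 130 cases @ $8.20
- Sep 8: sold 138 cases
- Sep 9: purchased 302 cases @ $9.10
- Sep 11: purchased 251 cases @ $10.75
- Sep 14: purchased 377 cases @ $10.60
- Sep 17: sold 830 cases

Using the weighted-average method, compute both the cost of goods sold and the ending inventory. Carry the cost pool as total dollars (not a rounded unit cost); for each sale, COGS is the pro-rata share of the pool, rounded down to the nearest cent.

After Sep 1: 154 on hand, pool $885.50 (≈ $5.7500 each)
After Sep 3: 310 on hand, pool $1,993.10 (≈ $6.4294 each)
After Sep 7: 440 on hand, pool $3,059.10 (≈ $6.9525 each)
Sep 8, sell 138: 138/440 × $3,059.10 → $959.44
After Sep 9: 604 on hand, pool $4,847.86 (≈ $8.0263 each)
After Sep 11: 855 on hand, pool $7,546.11 (≈ $8.8259 each)
After Sep 14: 1232 on hand, pool $11,542.31 (≈ $9.3688 each)
Sep 17, sell 830: 830/1232 × $11,542.31 → $7,776.06
Total COGS = $959.44 + $7,776.06 = $8,735.50
Ending inventory (cost pool remaining) = $3,766.25
Check: goods available $12,501.75 = COGS $8,735.50 + ending $3,766.25

COGS = $8,735.50; ending inventory = $3,766.25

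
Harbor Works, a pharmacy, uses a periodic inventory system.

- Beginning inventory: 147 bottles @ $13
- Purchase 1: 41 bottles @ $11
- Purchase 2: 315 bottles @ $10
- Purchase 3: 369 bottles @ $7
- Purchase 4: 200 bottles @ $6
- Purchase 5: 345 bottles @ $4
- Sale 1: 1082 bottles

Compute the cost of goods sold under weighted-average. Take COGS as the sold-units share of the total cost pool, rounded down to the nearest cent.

COGS = $8,151.27

Sale 1, sell 1082: 1082/1417 × $10,675.00 → $8,151.27
Ending inventory (cost pool remaining) = $2,523.73
Check: goods available $10,675.00 = COGS $8,151.27 + ending $2,523.73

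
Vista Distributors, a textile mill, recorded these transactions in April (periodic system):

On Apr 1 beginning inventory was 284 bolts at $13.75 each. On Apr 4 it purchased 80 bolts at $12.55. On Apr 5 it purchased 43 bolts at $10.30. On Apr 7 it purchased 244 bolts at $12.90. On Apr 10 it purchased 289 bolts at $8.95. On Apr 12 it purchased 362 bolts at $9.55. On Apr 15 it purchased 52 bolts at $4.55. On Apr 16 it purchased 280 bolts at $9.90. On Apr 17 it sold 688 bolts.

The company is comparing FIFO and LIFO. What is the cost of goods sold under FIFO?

COGS = $8,830.65

FIFO COGS: 284 @ $13.75 + 80 @ $12.55 + 43 @ $10.30 + 244 @ $12.90 + 37 @ $8.95 = $8,830.65
LIFO COGS: 280 @ $9.90 + 52 @ $4.55 + 356 @ $9.55 = $6,408.40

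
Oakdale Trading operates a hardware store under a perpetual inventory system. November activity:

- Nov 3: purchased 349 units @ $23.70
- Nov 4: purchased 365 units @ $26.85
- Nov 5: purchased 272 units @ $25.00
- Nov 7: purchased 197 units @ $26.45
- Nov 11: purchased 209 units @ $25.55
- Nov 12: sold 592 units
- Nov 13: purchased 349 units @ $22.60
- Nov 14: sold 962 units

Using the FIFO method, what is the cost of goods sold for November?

COGS = $39,083.35

Nov 12, 592 sold [FIFO — oldest first]: 349 @ $23.70 + 243 @ $26.85 = $14,795.85
Nov 14, 962 sold [FIFO — oldest first]: 122 @ $26.85 + 272 @ $25.00 + 197 @ $26.45 + 209 @ $25.55 + 162 @ $22.60 = $24,287.50
Total COGS = $14,795.85 + $24,287.50 = $39,083.35
Ending inventory: 187 @ $22.60 = $4,226.20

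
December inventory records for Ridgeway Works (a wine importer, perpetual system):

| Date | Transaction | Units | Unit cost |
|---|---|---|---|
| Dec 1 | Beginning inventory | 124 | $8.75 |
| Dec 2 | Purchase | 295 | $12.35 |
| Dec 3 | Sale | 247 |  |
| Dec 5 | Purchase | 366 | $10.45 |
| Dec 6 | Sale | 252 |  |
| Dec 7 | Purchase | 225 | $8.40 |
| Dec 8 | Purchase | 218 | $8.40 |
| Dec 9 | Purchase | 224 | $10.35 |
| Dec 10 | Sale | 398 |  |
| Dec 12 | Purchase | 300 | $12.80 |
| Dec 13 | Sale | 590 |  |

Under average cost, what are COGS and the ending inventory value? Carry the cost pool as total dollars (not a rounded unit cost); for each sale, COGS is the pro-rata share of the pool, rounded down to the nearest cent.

COGS = $15,598.97; ending inventory = $2,833.58

After Dec 1: 124 on hand, pool $1,085.00 (≈ $8.7500 each)
After Dec 2: 419 on hand, pool $4,728.25 (≈ $11.2846 each)
Dec 3, sell 247: 247/419 × $4,728.25 → $2,787.29
After Dec 5: 538 on hand, pool $5,765.66 (≈ $10.7168 each)
Dec 6, sell 252: 252/538 × $5,765.66 → $2,700.64
After Dec 7: 511 on hand, pool $4,955.02 (≈ $9.6967 each)
After Dec 8: 729 on hand, pool $6,786.22 (≈ $9.3089 each)
After Dec 9: 953 on hand, pool $9,104.62 (≈ $9.5536 each)
Dec 10, sell 398: 398/953 × $9,104.62 → $3,802.34
After Dec 12: 855 on hand, pool $9,142.28 (≈ $10.6927 each)
Dec 13, sell 590: 590/855 × $9,142.28 → $6,308.70
Total COGS = $2,787.29 + $2,700.64 + $3,802.34 + $6,308.70 = $15,598.97
Ending inventory (cost pool remaining) = $2,833.58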